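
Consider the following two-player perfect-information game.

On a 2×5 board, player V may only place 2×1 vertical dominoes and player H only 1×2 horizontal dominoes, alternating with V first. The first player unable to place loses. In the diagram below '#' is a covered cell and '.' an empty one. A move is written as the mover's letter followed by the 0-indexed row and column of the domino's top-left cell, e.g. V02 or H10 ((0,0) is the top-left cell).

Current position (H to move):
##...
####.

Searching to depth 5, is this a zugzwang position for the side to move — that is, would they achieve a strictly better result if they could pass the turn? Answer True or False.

zugzwang(##.../####., H) = False

ply 1, H at ##.../####. | H02=-1→####./####.; H03=+1→##.##/####.*
ply 2: ##.##/####. is terminal -1 (V); from ##.../####. depth 5
pass branch (V moves first from the same position):
  | ply 1, V at ##.../####. | V04=-1→##..#/#####*
  | ply 2, H at ##..#/##### | H02=+1→#####/#####*
  | ply 3: #####/##### is terminal -1 (V); from ##.../####. depth 5
H moving scores +1; H passing scores +1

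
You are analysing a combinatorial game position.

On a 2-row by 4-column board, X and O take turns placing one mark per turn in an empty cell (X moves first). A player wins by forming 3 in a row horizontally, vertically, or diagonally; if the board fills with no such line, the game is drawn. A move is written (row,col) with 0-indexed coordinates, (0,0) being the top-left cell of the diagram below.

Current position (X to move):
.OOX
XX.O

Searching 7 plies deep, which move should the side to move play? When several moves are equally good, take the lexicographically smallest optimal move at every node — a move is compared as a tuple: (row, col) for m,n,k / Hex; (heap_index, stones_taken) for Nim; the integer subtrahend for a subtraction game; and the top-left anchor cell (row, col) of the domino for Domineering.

X's best at [.OOX/XX.O]: (1,2)

p1 X@[.OOX/XX.O]: (0,0)[XOOX/XX.O]+0 (1,2)[.OOX/XXXO]+1*
p2 O@[.OOX/XXXO] terminal -1; root [.OOX/XX.O] d7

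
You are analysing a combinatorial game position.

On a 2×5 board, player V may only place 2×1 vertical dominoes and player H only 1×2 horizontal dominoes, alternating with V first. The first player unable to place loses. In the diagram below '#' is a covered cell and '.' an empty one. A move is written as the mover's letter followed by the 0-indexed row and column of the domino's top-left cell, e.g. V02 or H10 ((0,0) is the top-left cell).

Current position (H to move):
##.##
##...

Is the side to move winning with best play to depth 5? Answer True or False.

H winning at [##.##/##...]: True

[##.##/##...] H move#1: H12:+1/##.##/####.*, H13:-1/##.##/##.##
[##.##/####.] end (terminal -1, V#2); searched ##.##/##... to 5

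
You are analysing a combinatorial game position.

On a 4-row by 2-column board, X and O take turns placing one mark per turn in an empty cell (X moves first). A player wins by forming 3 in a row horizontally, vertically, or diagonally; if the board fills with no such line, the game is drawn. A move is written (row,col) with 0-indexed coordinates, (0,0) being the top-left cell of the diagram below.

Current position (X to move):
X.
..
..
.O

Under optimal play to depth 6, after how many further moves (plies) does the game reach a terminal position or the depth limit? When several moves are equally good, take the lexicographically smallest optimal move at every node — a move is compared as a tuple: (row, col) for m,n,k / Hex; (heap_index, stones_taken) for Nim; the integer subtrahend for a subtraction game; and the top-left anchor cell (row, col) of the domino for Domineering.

[X./../../.O] X move#1: (0,1):+0/XX/../../.O*, (1,0):+0/X./X./../.O, (1,1):+0/X./.X/../.O, (2,0):+0/X./../X./.O, (2,1):+0/X./../.X/.O, (3,0):+0/X./../../XO
[XX/../../.O] O move#2: (1,0):+0/XX/O./../.O*, (1,1):+0/XX/.O/../.O, (2,0):+0/XX/../O./.O, (2,1):+0/XX/../.O/.O, (3,0):+0/XX/../../OO
[XX/O./../.O] X move#3: (1,1):+0/XX/OX/../.O*, (2,0):+0/XX/O./X./.O, (2,1):+0/XX/O./.X/.O, (3,0):+0/XX/O./../XO
[XX/OX/../.O] O move#4: (2,0):-1/XX/OX/O./.O, (2,1):+0/XX/OX/.O/.O*, (3,0):-1/XX/OX/../OO
[XX/OX/.O/.O] X move#5: (2,0):+0/XX/OX/XO/.O*, (3,0):+0/XX/OX/.O/XO
[XX/OX/XO/.O] O move#6: (3,0):+0/XX/OX/XO/OO*
[XX/OX/XO/OO] end (terminal +0, X#7); searched X./../../.O to 6

PV length from [X./../../.O]: 6 plies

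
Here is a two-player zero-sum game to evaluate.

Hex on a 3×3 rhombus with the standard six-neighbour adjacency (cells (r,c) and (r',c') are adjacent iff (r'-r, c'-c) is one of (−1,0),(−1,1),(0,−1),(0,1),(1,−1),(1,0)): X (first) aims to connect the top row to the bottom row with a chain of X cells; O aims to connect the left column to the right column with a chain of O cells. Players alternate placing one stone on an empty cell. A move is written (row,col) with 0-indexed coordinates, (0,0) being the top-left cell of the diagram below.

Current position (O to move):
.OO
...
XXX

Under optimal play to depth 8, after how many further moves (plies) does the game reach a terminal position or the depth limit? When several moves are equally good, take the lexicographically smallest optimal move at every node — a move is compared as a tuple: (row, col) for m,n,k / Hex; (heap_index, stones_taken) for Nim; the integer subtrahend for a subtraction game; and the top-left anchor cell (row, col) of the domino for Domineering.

PV length from [.OO/.../XXX]: 1 ply

p1 O@[.OO/.../XXX]: (0,0)[OOO/.../XXX]+1* (1,0)[.OO/O../XXX]+1 (1,1)[.OO/.O./XXX]+1 (1,2)[.OO/..O/XXX]+1
p2 X@[OOO/.../XXX] terminal -1; root [.OO/.../XXX] d8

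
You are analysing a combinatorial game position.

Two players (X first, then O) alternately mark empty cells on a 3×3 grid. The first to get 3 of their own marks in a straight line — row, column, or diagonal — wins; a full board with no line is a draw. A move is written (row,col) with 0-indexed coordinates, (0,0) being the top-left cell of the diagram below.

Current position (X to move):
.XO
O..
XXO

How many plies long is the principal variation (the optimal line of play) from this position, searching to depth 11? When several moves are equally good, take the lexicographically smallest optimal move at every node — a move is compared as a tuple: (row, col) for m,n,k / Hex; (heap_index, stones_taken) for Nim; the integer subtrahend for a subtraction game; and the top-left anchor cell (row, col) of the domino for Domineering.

PV length from [.XO/O../XXO]: 1 ply

p1 X@[.XO/O../XXO]: (0,0)[XXO/O../XXO]-1 (1,1)[.XO/OX./XXO]+1* (1,2)[.XO/O.X/XXO]+0
p2 O@[.XO/OX./XXO] terminal -1; root [.XO/O../XXO] d11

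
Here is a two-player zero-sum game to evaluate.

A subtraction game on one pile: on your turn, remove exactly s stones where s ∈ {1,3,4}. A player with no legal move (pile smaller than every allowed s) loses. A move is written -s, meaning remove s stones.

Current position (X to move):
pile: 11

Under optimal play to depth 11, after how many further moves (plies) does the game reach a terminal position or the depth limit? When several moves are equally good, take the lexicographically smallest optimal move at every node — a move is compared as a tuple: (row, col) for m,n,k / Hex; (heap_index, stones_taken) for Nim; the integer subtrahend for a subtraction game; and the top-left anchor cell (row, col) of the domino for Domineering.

PV length from [11]: 5 plies

p1 X@[11]: -1[10]-1 -3[8]-1 -4[7]+1*
p2 O@[7]: -1[6]-1* -3[4]-1 -4[3]-1
p3 X@[6]: -1[5]-1 -3[3]-1 -4[2]+1*
p4 O@[2]: -1[1]-1*
p5 X@[1]: -1[0]+1*
p6 O@[0] terminal -1; root [11] d11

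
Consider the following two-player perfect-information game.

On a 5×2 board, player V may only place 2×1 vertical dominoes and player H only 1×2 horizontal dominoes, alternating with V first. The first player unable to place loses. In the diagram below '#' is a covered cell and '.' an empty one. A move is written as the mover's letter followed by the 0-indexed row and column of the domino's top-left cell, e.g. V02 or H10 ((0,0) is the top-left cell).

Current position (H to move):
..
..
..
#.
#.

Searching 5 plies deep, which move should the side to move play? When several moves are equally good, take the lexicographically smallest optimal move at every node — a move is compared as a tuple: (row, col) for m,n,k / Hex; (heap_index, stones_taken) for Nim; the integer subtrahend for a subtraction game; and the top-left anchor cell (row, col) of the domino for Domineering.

ply 1, H at ../../../#./#. | H00=-1→##/../../#./#.; H10=+1→../##/../#./#.*; H20=-1→../../##/#./#.
ply 2, V at ../##/../#./#. | V21=-1→../##/.#/##/#.*; V31=-1→../##/../##/##
ply 3, H at ../##/.#/##/#. | H00=+1→##/##/.#/##/#.*
ply 4: ##/##/.#/##/#. is terminal -1 (V); from ../../../#./#. depth 5

H's best at [../../../#./#.]: H10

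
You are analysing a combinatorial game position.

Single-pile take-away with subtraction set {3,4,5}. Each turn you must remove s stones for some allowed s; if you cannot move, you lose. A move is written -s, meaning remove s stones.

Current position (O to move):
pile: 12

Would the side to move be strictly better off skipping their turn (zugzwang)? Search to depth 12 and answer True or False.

zugzwang(12, O) = False

[12] O move#1: -3:+1/9*, -4:+1/8, -5:-1/7
[9] X move#2: -3:-1/6*, -4:-1/5, -5:-1/4
[6] O move#3: -3:-1/3, -4:+1/2*, -5:+1/1
[2] end (terminal -1, X#4); searched 12 to 12
pass branch (X moves first from the same position):
  | [12] X move#1: -3:+1/9*, -4:+1/8, -5:-1/7
  | [9] O move#2: -3:-1/6*, -4:-1/5, -5:-1/4
  | [6] X move#3: -3:-1/3, -4:+1/2*, -5:+1/1
  | [2] end (terminal -1, O#4); searched 12 to 12
O moving scores +1; O passing scores -1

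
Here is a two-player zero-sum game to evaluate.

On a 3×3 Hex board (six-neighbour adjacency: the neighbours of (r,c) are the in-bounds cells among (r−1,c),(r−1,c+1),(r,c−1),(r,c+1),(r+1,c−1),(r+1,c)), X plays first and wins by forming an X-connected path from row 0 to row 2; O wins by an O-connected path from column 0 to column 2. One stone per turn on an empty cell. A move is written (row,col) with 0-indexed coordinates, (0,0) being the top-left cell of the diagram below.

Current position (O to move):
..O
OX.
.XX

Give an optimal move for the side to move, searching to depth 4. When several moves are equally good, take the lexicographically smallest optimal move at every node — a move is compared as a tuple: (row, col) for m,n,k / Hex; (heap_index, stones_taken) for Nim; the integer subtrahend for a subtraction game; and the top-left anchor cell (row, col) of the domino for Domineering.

ply 1, O at ..O/OX./.XX | (0,0)=-1→O.O/OX./.XX; (0,1)=+1→.OO/OX./.XX*; (1,2)=-1→..O/OXO/.XX; (2,0)=-1→..O/OX./OXX
ply 2: .OO/OX./.XX is terminal -1 (X); from ..O/OX./.XX depth 4

O's best at [..O/OX./.XX]: (0,1)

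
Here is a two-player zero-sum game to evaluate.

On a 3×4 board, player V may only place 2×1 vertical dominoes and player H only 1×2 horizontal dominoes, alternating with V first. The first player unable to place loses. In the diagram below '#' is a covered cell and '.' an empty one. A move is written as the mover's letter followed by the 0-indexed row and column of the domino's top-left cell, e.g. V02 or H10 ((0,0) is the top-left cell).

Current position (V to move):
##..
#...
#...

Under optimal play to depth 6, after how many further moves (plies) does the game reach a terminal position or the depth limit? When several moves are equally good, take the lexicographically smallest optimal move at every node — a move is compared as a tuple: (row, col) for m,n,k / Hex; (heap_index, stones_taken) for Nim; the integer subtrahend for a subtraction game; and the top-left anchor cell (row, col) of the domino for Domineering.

ply 1, V at ##../#.../#... | V02=+1→###./#.#./#...*; V03=-1→##.#/#..#/#...; V11=-1→##../##../##..; V12=+1→##../#.#./#.#.; V13=-1→##../#..#/#..#
ply 2, H at ###./#.#./#... | H21=-1→###./#.#./###.*; H22=-1→###./#.#./#.##
ply 3, V at ###./#.#./###. | V03=+1→####/#.##/###.*; V13=+1→###./#.##/####
ply 4: ####/#.##/###. is terminal -1 (H); from ##../#.../#... depth 6

PV length from [##../#.../#...]: 3 plies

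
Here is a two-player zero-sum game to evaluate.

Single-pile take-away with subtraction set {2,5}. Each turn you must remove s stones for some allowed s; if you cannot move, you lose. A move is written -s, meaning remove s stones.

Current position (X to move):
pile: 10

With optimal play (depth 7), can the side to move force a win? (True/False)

X winning at [10]: True

[10] X move#1: -2:+1/8*, -5:-1/5
[8] O move#2: -2:-1/6*, -5:-1/3
[6] X move#3: -2:+1/4*, -5:+1/1
[4] O move#4: -2:-1/2*
[2] X move#5: -2:+1/0*
[0] end (terminal -1, O#6); searched 10 to 7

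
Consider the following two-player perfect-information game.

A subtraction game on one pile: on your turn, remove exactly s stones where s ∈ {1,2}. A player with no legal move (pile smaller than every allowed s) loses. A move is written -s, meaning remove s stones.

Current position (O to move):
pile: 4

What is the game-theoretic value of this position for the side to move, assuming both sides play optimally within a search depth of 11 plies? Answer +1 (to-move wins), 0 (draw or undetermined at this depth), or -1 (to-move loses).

value(4, O) = +1

ply 1, O at 4 | -1=+1→3*; -2=-1→2
ply 2, X at 3 | -1=-1→2*; -2=-1→1
ply 3, O at 2 | -1=-1→1; -2=+1→0*
ply 4: 0 is terminal -1 (X); from 4 depth 11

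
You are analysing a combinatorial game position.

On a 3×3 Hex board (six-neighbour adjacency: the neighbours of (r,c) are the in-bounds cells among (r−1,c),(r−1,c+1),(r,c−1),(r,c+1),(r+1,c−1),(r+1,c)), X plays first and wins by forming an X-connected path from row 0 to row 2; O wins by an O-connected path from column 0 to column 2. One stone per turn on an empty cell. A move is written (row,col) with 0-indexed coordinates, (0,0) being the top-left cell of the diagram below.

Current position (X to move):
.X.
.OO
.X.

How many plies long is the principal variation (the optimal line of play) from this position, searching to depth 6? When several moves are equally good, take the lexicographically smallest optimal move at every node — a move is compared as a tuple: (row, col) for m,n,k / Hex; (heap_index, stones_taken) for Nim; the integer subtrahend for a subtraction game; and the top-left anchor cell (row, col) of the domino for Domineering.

PV length from [.X./.OO/.X.]: 4 plies

p1 X@[.X./.OO/.X.]: (0,0)[XX./.OO/.X.]-1* (0,2)[.XX/.OO/.X.]-1 (1,0)[.X./XOO/.X.]-1 (2,0)[.X./.OO/XX.]-1 (2,2)[.X./.OO/.XX]-1
p2 O@[XX./.OO/.X.]: (0,2)[XXO/.OO/.X.]+1* (1,0)[XX./OOO/.X.]+1 (2,0)[XX./.OO/OX.]+1 (2,2)[XX./.OO/.XO]+1
p3 X@[XXO/.OO/.X.]: (1,0)[XXO/XOO/.X.]-1* (2,0)[XXO/.OO/XX.]-1 (2,2)[XXO/.OO/.XX]-1
p4 O@[XXO/XOO/.X.]: (2,0)[XXO/XOO/OX.]+1* (2,2)[XXO/XOO/.XO]-1
p5 X@[XXO/XOO/OX.] terminal -1; root [.X./.OO/.X.] d6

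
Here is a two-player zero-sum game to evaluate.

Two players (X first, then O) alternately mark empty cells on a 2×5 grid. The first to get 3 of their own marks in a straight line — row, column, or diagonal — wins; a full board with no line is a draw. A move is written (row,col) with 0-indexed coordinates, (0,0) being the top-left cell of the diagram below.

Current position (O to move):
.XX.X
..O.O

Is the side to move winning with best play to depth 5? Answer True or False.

O winning at [.XX.X/..O.O]: True

ply 1, O at .XX.X/..O.O | (0,0)=-1→OXX.X/..O.O; (0,3)=-1→.XXOX/..O.O; (1,0)=-1→.XX.X/O.O.O; (1,1)=-1→.XX.X/.OO.O; (1,3)=+1→.XX.X/..OOO*
ply 2: .XX.X/..OOO is terminal -1 (X); from .XX.X/..O.O depth 5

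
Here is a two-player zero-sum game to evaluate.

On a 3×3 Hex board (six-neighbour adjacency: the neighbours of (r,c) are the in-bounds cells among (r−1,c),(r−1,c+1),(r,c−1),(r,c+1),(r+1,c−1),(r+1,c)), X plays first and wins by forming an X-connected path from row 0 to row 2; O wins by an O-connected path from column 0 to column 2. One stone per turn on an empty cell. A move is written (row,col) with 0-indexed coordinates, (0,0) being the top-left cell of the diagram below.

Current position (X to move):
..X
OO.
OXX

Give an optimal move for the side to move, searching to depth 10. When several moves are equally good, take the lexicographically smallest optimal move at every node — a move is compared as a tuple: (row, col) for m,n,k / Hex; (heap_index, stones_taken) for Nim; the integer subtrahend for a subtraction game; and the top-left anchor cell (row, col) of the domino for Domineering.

X's best at [..X/OO./OXX]: (1,2)

p1 X@[..X/OO./OXX]: (0,0)[X.X/OO./OXX]-1 (0,1)[.XX/OO./OXX]-1 (1,2)[..X/OOX/OXX]+1*
p2 O@[..X/OOX/OXX] terminal -1; root [..X/OO./OXX] d10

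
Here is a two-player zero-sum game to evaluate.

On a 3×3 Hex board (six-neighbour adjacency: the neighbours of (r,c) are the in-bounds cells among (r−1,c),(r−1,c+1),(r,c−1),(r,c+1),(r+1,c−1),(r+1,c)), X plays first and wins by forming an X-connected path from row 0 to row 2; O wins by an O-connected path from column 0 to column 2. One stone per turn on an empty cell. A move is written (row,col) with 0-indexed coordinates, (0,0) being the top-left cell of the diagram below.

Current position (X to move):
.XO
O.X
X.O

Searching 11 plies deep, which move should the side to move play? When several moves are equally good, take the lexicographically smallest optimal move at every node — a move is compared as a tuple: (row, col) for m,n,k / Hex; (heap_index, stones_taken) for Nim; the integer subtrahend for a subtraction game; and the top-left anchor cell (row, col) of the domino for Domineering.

[.XO/O.X/X.O] X move#1: (0,0):-1/XXO/O.X/X.O, (1,1):+1/.XO/OXX/X.O*, (2,1):-1/.XO/O.X/XXO
[.XO/OXX/X.O] end (terminal -1, O#2); searched .XO/O.X/X.O to 11

X's best at [.XO/O.X/X.O]: (1,1)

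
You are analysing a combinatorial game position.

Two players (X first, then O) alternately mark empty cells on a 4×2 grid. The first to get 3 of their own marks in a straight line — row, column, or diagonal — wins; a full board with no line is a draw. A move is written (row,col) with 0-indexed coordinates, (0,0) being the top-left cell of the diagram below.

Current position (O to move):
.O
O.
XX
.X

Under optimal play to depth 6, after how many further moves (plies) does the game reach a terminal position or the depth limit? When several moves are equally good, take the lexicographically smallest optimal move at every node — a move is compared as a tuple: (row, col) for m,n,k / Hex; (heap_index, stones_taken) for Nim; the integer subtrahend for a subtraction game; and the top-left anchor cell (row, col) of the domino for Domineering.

ply 1, O at .O/O./XX/.X | (0,0)=-1→OO/O./XX/.X; (1,1)=+0→.O/OO/XX/.X*; (3,0)=-1→.O/O./XX/OX
ply 2, X at .O/OO/XX/.X | (0,0)=+0→XO/OO/XX/.X*; (3,0)=+0→.O/OO/XX/XX
ply 3, O at XO/OO/XX/.X | (3,0)=+0→XO/OO/XX/OX*
ply 4: XO/OO/XX/OX is terminal +0 (X); from .O/O./XX/.X depth 6

PV length from [.O/O./XX/.X]: 3 plies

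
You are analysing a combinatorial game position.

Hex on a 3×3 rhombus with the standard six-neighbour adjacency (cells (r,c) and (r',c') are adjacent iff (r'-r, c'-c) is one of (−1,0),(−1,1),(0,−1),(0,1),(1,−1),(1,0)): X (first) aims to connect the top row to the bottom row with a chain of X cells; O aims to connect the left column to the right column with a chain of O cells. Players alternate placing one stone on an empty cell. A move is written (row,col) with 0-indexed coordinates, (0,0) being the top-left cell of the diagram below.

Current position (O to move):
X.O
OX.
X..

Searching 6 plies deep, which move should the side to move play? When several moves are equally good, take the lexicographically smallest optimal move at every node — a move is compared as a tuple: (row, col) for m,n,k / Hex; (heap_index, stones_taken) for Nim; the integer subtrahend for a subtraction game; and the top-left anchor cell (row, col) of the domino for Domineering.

[X.O/OX./X..] O move#1: (0,1):+1/XOO/OX./X..*, (1,2):-1/X.O/OXO/X.., (2,1):-1/X.O/OX./XO., (2,2):-1/X.O/OX./X.O
[XOO/OX./X..] end (terminal -1, X#2); searched X.O/OX./X.. to 6

O's best at [X.O/OX./X..]: (0,1)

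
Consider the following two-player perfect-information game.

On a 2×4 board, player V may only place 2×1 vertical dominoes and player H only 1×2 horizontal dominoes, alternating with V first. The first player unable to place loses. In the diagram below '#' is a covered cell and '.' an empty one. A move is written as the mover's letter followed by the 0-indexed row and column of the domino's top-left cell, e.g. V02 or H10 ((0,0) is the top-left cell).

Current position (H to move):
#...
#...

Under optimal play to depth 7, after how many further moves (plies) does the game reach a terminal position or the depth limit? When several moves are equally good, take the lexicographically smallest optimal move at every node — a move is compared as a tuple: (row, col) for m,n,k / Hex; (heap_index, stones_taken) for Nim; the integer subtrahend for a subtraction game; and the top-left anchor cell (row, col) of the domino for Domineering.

ply 1, H at #.../#... | H01=+1→###./#...*; H02=+1→#.##/#...; H11=+1→#.../###.; H12=+1→#.../#.##
ply 2, V at ###./#... | V03=-1→####/#..#*
ply 3, H at ####/#..# | H11=+1→####/####*
ply 4: ####/#### is terminal -1 (V); from #.../#... depth 7

PV length from [#.../#...]: 3 plies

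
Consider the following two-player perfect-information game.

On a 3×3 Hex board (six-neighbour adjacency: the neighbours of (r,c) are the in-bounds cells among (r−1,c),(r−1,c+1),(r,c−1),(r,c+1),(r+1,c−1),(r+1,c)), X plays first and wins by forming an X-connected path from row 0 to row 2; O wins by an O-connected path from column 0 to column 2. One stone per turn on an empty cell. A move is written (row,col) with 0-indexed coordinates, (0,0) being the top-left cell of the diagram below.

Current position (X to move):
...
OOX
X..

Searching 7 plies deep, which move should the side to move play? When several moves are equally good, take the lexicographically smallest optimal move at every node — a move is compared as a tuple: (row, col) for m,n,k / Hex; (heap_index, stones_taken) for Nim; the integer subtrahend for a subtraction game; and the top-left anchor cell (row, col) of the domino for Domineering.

X's best at [.../OOX/X..]: (0,2)

[.../OOX/X..] X move#1: (0,0):-1/X../OOX/X.., (0,1):-1/.X./OOX/X.., (0,2):+1/..X/OOX/X..*, (2,1):-1/.../OOX/XX., (2,2):-1/.../OOX/X.X
[..X/OOX/X..] O move#2: (0,0):-1/O.X/OOX/X..*, (0,1):-1/.OX/OOX/X.., (2,1):-1/..X/OOX/XO., (2,2):-1/..X/OOX/X.O
[O.X/OOX/X..] X move#3: (0,1):+1/OXX/OOX/X..*, (2,1):+1/O.X/OOX/XX., (2,2):+1/O.X/OOX/X.X
[OXX/OOX/X..] O move#4: (2,1):-1/OXX/OOX/XO.*, (2,2):-1/OXX/OOX/X.O
[OXX/OOX/XO.] X move#5: (2,2):+1/OXX/OOX/XOX*
[OXX/OOX/XOX] end (terminal -1, O#6); searched .../OOX/X.. to 7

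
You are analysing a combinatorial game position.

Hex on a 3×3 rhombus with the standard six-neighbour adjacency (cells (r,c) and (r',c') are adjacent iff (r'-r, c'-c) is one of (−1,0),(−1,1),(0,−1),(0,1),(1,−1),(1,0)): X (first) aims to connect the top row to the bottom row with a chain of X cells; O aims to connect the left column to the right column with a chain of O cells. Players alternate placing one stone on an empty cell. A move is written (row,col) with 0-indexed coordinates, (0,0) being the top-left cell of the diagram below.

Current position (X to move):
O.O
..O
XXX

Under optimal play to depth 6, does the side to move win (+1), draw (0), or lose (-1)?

value(O.O/..O/XXX, X) = +1

[O.O/..O/XXX] X move#1: (0,1):+1/OXO/..O/XXX*, (1,0):-1/O.O/X.O/XXX, (1,1):-1/O.O/.XO/XXX
[OXO/..O/XXX] O move#2: (1,0):-1/OXO/O.O/XXX*, (1,1):-1/OXO/.OO/XXX
[OXO/O.O/XXX] X move#3: (1,1):+1/OXO/OXO/XXX*
[OXO/OXO/XXX] end (terminal -1, O#4); searched O.O/..O/XXX to 6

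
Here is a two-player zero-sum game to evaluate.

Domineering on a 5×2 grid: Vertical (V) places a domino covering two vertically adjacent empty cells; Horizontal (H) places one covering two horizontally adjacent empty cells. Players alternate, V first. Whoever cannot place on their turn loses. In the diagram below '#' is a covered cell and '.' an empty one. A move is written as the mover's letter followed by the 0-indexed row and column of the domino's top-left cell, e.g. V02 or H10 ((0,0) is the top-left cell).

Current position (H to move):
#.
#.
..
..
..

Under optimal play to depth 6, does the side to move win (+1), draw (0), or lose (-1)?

[#./#./../../..] H move#1: H20:-1/#./#./##/../.., H30:+1/#./#./../##/..*, H40:-1/#./#./../../##
[#./#./../##/..] V move#2: V01:-1/##/##/../##/..*, V11:-1/#./##/.#/##/..
[##/##/../##/..] H move#3: H20:+1/##/##/##/##/..*, H40:+1/##/##/../##/##
[##/##/##/##/..] end (terminal -1, V#4); searched #./#./../../.. to 6

value(#./#./../../.., H) = +1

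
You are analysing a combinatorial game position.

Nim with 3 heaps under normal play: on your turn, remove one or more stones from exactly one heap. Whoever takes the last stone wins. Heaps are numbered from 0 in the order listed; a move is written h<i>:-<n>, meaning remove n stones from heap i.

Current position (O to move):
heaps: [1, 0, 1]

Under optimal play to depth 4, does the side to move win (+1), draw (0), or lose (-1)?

value((1,0,1), O) = -1

[(1,0,1)] O move#1: h0:-1:-1/(0,0,1)*, h2:-1:-1/(1,0,0)
[(0,0,1)] X move#2: h2:-1:+1/(0,0,0)*
[(0,0,0)] end (terminal -1, O#3); searched (1,0,1) to 4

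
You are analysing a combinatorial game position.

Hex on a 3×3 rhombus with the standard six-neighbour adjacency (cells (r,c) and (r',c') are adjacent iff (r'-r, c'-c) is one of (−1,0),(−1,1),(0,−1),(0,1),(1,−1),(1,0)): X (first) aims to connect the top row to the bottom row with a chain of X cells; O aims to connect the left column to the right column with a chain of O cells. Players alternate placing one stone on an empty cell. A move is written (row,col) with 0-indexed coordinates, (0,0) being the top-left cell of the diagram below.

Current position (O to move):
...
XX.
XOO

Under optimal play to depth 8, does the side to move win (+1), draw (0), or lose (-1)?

value(.../XX./XOO, O) = -1

ply 1, O at .../XX./XOO | (0,0)=-1→O../XX./XOO*; (0,1)=-1→.O./XX./XOO; (0,2)=-1→..O/XX./XOO; (1,2)=-1→.../XXO/XOO
ply 2, X at O../XX./XOO | (0,1)=+1→OX./XX./XOO*; (0,2)=+1→O.X/XX./XOO; (1,2)=+1→O../XXX/XOO
ply 3: OX./XX./XOO is terminal -1 (O); from .../XX./XOO depth 8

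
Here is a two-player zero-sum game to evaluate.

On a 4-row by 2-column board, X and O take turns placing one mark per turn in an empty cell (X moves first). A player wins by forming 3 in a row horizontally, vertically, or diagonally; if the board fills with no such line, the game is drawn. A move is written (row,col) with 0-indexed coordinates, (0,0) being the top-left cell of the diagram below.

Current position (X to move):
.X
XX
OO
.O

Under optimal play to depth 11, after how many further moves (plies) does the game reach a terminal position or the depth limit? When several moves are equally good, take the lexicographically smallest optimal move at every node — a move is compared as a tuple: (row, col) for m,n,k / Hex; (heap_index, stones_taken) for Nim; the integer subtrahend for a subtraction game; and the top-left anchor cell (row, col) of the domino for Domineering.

p1 X@[.X/XX/OO/.O]: (0,0)[XX/XX/OO/.O]+0* (3,0)[.X/XX/OO/XO]+0
p2 O@[XX/XX/OO/.O]: (3,0)[XX/XX/OO/OO]+0*
p3 X@[XX/XX/OO/OO] terminal +0; root [.X/XX/OO/.O] d11

PV length from [.X/XX/OO/.O]: 2 plies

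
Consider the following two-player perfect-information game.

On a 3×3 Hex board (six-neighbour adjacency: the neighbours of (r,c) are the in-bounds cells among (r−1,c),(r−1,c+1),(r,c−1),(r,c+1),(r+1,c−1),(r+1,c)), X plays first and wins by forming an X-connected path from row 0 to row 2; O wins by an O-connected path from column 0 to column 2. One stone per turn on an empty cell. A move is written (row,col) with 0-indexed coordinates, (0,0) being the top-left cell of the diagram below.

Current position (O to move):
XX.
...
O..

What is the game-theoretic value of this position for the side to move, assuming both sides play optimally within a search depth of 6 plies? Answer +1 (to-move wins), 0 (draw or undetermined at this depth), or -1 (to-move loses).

value(XX./.../O.., O) = +1

[XX./.../O..] O move#1: (0,2):+1/XXO/.../O..*, (1,0):-1/XX./O../O.., (1,1):+1/XX./.O./O.., (1,2):+1/XX./..O/O.., (2,1):+1/XX./.../OO., (2,2):+1/XX./.../O.O
[XXO/.../O..] X move#2: (1,0):-1/XXO/X../O..*, (1,1):-1/XXO/.X./O.., (1,2):-1/XXO/..X/O.., (2,1):-1/XXO/.../OX., (2,2):-1/XXO/.../O.X
[XXO/X../O..] O move#3: (1,1):+1/XXO/XO./O..*, (1,2):+1/XXO/X.O/O.., (2,1):+1/XXO/X../OO., (2,2):+1/XXO/X../O.O
[XXO/XO./O..] end (terminal -1, X#4); searched XX./.../O.. to 6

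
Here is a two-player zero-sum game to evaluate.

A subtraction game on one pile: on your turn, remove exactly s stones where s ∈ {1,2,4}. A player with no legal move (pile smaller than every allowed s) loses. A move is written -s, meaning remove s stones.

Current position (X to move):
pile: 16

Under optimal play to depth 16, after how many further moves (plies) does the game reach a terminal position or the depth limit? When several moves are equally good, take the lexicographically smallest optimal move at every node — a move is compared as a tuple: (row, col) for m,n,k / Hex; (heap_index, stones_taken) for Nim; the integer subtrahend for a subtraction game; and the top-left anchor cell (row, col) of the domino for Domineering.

PV length from [16]: 11 plies

[16] X move#1: -1:+1/15*, -2:-1/14, -4:+1/12
[15] O move#2: -1:-1/14*, -2:-1/13, -4:-1/11
[14] X move#3: -1:-1/13, -2:+1/12*, -4:-1/10
[12] O move#4: -1:-1/11*, -2:-1/10, -4:-1/8
[11] X move#5: -1:-1/10, -2:+1/9*, -4:-1/7
[9] O move#6: -1:-1/8*, -2:-1/7, -4:-1/5
[8] X move#7: -1:-1/7, -2:+1/6*, -4:-1/4
[6] O move#8: -1:-1/5*, -2:-1/4, -4:-1/2
[5] X move#9: -1:-1/4, -2:+1/3*, -4:-1/1
[3] O move#10: -1:-1/2*, -2:-1/1
[2] X move#11: -1:-1/1, -2:+1/0*
[0] end (terminal -1, O#12); searched 16 to 16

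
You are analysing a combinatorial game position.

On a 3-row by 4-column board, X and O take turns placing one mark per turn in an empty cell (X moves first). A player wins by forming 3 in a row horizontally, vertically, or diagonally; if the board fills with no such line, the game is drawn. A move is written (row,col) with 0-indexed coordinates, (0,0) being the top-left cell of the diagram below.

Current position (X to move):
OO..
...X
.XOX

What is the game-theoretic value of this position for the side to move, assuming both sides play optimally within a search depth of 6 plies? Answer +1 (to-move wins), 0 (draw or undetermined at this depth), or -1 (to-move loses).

value(OO../...X/.XOX, X) = +1

[OO../...X/.XOX] X move#1: (0,2):-1/OOX./...X/.XOX, (0,3):+1/OO.X/...X/.XOX*, (1,0):-1/OO../X..X/.XOX, (1,1):-1/OO../.X.X/.XOX, (1,2):-1/OO../..XX/.XOX, (2,0):-1/OO../...X/XXOX
[OO.X/...X/.XOX] end (terminal -1, O#2); searched OO../...X/.XOX to 6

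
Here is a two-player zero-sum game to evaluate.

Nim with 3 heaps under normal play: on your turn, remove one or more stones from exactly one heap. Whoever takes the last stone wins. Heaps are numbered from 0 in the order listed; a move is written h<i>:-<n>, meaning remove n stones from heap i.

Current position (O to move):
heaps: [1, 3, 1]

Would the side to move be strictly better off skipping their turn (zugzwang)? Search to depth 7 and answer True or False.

zugzwang((1,3,1), O) = False

p1 O@[(1,3,1)]: h0:-1[(0,3,1)]-1 h1:-1[(1,2,1)]-1 h1:-2[(1,1,1)]-1 h1:-3[(1,0,1)]+1* h2:-1[(1,3,0)]-1
p2 X@[(1,0,1)]: h0:-1[(0,0,1)]-1* h2:-1[(1,0,0)]-1
p3 O@[(0,0,1)]: h2:-1[(0,0,0)]+1*
p4 X@[(0,0,0)] terminal -1; root [(1,3,1)] d7
if O skipped the turn, X would face:
~ p1 X@[(1,3,1)]: h0:-1[(0,3,1)]-1 h1:-1[(1,2,1)]-1 h1:-2[(1,1,1)]-1 h1:-3[(1,0,1)]+1* h2:-1[(1,3,0)]-1
~ p2 O@[(1,0,1)]: h0:-1[(0,0,1)]-1* h2:-1[(1,0,0)]-1
~ p3 X@[(0,0,1)]: h2:-1[(0,0,0)]+1*
~ p4 O@[(0,0,0)] terminal -1; root [(1,3,1)] d7
compare (O): move=+1 vs pass=-1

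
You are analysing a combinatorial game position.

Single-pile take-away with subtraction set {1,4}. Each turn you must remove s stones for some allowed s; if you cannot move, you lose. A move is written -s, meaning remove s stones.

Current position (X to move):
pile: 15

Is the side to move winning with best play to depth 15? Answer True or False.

X winning at [15]: False

p1 X@[15]: -1[14]-1* -4[11]-1
p2 O@[14]: -1[13]-1 -4[10]+1*
p3 X@[10]: -1[9]-1* -4[6]-1
p4 O@[9]: -1[8]-1 -4[5]+1*
p5 X@[5]: -1[4]-1* -4[1]-1
p6 O@[4]: -1[3]-1 -4[0]+1*
p7 X@[0] terminal -1; root [15] d15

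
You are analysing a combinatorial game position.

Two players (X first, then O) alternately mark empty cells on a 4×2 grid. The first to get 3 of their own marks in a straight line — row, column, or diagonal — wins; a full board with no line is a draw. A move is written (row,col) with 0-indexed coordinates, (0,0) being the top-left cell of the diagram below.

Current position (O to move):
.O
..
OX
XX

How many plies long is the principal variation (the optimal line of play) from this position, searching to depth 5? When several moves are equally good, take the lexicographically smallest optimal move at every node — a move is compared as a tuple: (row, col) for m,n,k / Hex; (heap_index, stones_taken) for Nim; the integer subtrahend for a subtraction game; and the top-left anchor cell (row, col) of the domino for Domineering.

[.O/../OX/XX] O move#1: (0,0):-1/OO/../OX/XX, (1,0):-1/.O/O./OX/XX, (1,1):+0/.O/.O/OX/XX*
[.O/.O/OX/XX] X move#2: (0,0):+0/XO/.O/OX/XX*, (1,0):+0/.O/XO/OX/XX
[XO/.O/OX/XX] O move#3: (1,0):+0/XO/OO/OX/XX*
[XO/OO/OX/XX] end (terminal +0, X#4); searched .O/../OX/XX to 5

PV length from [.O/../OX/XX]: 3 plies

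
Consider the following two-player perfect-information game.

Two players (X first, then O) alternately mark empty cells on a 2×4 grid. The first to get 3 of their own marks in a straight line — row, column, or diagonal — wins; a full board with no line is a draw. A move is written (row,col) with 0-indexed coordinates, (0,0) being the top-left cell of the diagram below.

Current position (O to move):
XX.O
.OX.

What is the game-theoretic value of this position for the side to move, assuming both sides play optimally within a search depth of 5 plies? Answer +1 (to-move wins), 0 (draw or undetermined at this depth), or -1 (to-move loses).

value(XX.O/.OX., O) = 0

p1 O@[XX.O/.OX.]: (0,2)[XXOO/.OX.]+0* (1,0)[XX.O/OOX.]-1 (1,3)[XX.O/.OXO]-1
p2 X@[XXOO/.OX.]: (1,0)[XXOO/XOX.]+0* (1,3)[XXOO/.OXX]+0
p3 O@[XXOO/XOX.]: (1,3)[XXOO/XOXO]+0*
p4 X@[XXOO/XOXO] terminal +0; root [XX.O/.OX.] d5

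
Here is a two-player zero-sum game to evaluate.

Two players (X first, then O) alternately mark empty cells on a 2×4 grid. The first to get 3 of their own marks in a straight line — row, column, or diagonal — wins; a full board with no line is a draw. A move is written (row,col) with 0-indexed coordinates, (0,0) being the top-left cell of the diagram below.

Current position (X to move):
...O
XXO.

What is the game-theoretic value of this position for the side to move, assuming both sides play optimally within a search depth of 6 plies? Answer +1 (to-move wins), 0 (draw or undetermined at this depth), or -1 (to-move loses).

value(...O/XXO., X) = 0

[...O/XXO.] X move#1: (0,0):+0/X..O/XXO.*, (0,1):+0/.X.O/XXO., (0,2):+0/..XO/XXO., (1,3):+0/...O/XXOX
[X..O/XXO.] O move#2: (0,1):+0/XO.O/XXO.*, (0,2):+0/X.OO/XXO., (1,3):+0/X..O/XXOO
[XO.O/XXO.] X move#3: (0,2):+0/XOXO/XXO.*, (1,3):-1/XO.O/XXOX
[XOXO/XXO.] O move#4: (1,3):+0/XOXO/XXOO*
[XOXO/XXOO] end (terminal +0, X#5); searched ...O/XXO. to 6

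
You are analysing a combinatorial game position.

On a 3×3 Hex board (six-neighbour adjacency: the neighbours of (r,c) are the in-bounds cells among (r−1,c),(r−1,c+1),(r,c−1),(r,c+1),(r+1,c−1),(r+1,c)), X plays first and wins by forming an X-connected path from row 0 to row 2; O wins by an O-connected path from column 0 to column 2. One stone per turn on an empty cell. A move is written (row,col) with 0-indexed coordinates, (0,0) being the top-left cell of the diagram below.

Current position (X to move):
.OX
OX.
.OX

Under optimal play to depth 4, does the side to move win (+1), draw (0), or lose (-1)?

ply 1, X at .OX/OX./.OX | (0,0)=+1→XOX/OX./.OX*; (1,2)=+1→.OX/OXX/.OX; (2,0)=+1→.OX/OX./XOX
ply 2, O at XOX/OX./.OX | (1,2)=-1→XOX/OXO/.OX*; (2,0)=-1→XOX/OX./OOX
ply 3, X at XOX/OXO/.OX | (2,0)=+1→XOX/OXO/XOX*
ply 4: XOX/OXO/XOX is terminal -1 (O); from .OX/OX./.OX depth 4

value(.OX/OX./.OX, X) = +1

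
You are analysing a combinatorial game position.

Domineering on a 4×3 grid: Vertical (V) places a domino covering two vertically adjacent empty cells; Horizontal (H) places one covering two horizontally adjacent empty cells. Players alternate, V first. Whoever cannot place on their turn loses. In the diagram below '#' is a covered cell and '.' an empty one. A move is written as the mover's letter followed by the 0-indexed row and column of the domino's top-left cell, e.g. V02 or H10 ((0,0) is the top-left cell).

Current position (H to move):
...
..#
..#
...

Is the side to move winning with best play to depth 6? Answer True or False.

H winning at [.../..#/..#/...]: False

ply 1, H at .../..#/..#/... | H00=-1→##./..#/..#/...*; H01=-1→.##/..#/..#/...; H10=-1→.../###/..#/...; H20=-1→.../..#/###/...; H30=-1→.../..#/..#/##.; H31=-1→.../..#/..#/.##
ply 2, V at ##./..#/..#/... | V10=+1→##./#.#/#.#/...*; V11=+1→##./.##/.##/...; V20=+1→##./..#/#.#/#..; V21=+1→##./..#/.##/.#.
ply 3, H at ##./#.#/#.#/... | H30=-1→##./#.#/#.#/##.*; H31=-1→##./#.#/#.#/.##
ply 4, V at ##./#.#/#.#/##. | V11=+1→##./###/###/##.*
ply 5: ##./###/###/##. is terminal -1 (H); from .../..#/..#/... depth 6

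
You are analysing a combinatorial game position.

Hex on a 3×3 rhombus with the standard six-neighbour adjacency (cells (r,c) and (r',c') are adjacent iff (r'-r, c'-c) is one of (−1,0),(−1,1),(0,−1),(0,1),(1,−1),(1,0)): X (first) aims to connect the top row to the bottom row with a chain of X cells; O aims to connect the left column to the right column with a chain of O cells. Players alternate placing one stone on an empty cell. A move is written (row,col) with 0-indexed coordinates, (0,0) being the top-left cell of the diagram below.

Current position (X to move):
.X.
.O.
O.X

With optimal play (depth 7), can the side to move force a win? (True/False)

ply 1, X at .X./.O./O.X | (0,0)=-1→XX./.O./O.X*; (0,2)=-1→.XX/.O./O.X; (1,0)=-1→.X./XO./O.X; (1,2)=-1→.X./.OX/O.X; (2,1)=-1→.X./.O./OXX
ply 2, O at XX./.O./O.X | (0,2)=+1→XXO/.O./O.X*; (1,0)=+1→XX./OO./O.X; (1,2)=+1→XX./.OO/O.X; (2,1)=+1→XX./.O./OOX
ply 3: XXO/.O./O.X is terminal -1 (X); from .X./.O./O.X depth 7

X winning at [.X./.O./O.X]: False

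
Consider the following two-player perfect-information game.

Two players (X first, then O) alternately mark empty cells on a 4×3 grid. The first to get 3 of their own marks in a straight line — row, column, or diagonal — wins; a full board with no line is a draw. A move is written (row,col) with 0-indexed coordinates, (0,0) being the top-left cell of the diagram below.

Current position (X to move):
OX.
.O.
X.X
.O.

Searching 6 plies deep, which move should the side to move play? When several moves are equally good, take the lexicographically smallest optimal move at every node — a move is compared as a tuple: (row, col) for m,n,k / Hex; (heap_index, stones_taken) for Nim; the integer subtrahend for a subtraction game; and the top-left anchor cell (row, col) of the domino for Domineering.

[OX./.O./X.X/.O.] X move#1: (0,2):-1/OXX/.O./X.X/.O., (1,0):-1/OX./XO./X.X/.O., (1,2):-1/OX./.OX/X.X/.O., (2,1):+1/OX./.O./XXX/.O.*, (3,0):-1/OX./.O./X.X/XO., (3,2):-1/OX./.O./X.X/.OX
[OX./.O./XXX/.O.] end (terminal -1, O#2); searched OX./.O./X.X/.O. to 6

X's best at [OX./.O./X.X/.O.]: (2,1)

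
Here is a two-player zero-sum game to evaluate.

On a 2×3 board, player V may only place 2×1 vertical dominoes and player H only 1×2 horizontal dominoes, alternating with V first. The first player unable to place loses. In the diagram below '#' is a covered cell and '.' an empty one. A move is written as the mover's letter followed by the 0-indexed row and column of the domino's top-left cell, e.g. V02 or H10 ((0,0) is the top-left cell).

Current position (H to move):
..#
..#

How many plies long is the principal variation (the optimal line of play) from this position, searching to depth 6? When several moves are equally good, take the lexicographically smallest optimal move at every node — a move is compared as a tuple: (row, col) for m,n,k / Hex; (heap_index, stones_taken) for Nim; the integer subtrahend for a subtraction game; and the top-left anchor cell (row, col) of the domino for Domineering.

PV length from [..#/..#]: 1 ply

ply 1, H at ..#/..# | H00=+1→###/..#*; H10=+1→..#/###
ply 2: ###/..# is terminal -1 (V); from ..#/..# depth 6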